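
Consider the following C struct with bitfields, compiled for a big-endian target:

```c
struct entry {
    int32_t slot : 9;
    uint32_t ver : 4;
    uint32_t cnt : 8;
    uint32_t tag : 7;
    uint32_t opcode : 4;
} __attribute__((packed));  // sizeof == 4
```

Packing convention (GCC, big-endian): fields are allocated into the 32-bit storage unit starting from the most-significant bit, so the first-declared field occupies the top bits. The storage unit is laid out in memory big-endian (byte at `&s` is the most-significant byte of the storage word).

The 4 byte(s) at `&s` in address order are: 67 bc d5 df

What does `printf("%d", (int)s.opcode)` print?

[0]=0x67 [1]=0xbc [2]=0xd5 [3]=0xdf (big-endian) → word 0x67bcd5df
slot:9 @ bit 23 → (0x67bcd5df>>23)&0x1ff = 0xcf
ver:4 @ bit 19 → (0x67bcd5df>>19)&0xf = 0x7
cnt:8 @ bit 11 → (0x67bcd5df>>11)&0xff = 0x9a
tag:7 @ bit 4 → (0x67bcd5df>>4)&0x7f = 0x5d
opcode:4 @ bit 0 → (0x67bcd5df>>0)&0xf = 0xf  ←

15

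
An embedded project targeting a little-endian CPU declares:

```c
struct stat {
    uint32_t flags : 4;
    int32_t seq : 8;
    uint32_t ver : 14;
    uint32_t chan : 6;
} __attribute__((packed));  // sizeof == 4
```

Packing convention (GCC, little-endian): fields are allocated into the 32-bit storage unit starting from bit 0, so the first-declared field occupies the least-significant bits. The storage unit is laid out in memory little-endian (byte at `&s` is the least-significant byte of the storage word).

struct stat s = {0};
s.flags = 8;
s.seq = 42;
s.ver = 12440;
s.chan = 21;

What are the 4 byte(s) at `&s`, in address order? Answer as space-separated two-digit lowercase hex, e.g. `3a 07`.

a8 82 09 57

flags (4b) val=8 bits=0x8 at bit 0: 0x00000008
seq (8b) val=42 bits=0x2a at bit 4: 0x000002a8
ver (14b) val=12440 bits=0x3098 at bit 12: 0x030982a8
chan (6b) val=21 bits=0x15 at bit 26: 0x570982a8
word = 0x570982a8 → little-endian bytes:
  [0]=0xa8  [1]=0x82  [2]=0x09  [3]=0x57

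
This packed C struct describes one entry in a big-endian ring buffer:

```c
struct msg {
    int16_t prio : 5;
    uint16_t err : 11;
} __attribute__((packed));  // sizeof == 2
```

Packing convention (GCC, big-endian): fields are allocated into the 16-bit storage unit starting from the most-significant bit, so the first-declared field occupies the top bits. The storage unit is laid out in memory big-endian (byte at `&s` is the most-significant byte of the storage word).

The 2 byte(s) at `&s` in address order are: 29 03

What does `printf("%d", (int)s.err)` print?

259

[0]=0x29 [1]=0x03 (big-endian) → word 0x2903
prio [11+:5] = (word>>11) & 0x1f = 5
err [0+:11] = (word>>0) & 0x7ff = 259  ←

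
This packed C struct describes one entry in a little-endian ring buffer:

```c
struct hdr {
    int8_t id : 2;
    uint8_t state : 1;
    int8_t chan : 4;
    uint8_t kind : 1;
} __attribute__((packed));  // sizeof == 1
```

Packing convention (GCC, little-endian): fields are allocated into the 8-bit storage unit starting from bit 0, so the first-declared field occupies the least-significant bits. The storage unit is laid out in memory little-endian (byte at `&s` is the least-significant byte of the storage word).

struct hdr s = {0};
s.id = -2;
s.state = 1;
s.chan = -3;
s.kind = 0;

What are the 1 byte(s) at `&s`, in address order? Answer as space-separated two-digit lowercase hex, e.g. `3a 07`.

6e

id:2 = -2 → 0x2 << 0 → word 0x02
state:1 = 1 → 0x1 << 2 → word 0x06
chan:4 = -3 → 0xd << 3 → word 0x6e
kind:1 = 0 → 0x0 << 7 → word 0x6e
word = 0x6e → little-endian bytes:
  [0]=0x6e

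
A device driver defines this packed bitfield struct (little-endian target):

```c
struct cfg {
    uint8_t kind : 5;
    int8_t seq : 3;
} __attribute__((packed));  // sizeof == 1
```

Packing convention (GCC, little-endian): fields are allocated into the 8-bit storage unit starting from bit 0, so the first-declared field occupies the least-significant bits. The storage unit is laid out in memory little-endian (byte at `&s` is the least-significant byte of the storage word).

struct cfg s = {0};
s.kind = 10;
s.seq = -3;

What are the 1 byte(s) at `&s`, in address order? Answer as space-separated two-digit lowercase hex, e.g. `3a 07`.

aa

kind (5b) val=10 bits=0xa at bit 0: 0x0a
seq (3b) val=-3 bits=0x5 at bit 5: 0xaa
word = 0xaa → little-endian bytes:
  [0]=0xaa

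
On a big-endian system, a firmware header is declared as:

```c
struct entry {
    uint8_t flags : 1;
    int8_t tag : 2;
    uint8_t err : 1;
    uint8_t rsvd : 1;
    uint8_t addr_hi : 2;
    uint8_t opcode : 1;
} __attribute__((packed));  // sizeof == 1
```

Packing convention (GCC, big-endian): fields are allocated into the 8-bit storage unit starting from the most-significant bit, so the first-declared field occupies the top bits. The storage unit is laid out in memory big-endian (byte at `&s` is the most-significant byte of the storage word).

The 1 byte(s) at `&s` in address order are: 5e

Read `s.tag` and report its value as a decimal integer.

-2

[0]=0x5e (big-endian) → word 0x5e
flags [7+:1] = (word>>7) & 0x1 = 0
tag [5+:2] = (word>>5) & 0x3 = 2  ←
err [4+:1] = (word>>4) & 0x1 = 1
rsvd [3+:1] = (word>>3) & 0x1 = 1
addr_hi [1+:2] = (word>>1) & 0x3 = 3
opcode [0+:1] = (word>>0) & 0x1 = 0
tag signed 2b, MSB=1: 2 - 4 = -2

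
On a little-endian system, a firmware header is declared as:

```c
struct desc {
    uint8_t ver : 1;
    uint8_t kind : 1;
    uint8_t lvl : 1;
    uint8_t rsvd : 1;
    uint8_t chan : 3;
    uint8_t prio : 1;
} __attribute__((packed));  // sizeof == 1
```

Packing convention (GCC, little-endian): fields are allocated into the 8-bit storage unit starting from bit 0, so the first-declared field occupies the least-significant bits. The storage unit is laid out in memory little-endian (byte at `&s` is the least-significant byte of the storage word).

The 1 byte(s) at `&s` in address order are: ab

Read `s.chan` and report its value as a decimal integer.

[0]=0xab (little-endian) → word 0xab
ver [0+:1] = (word>>0) & 0x1 = 1
kind [1+:1] = (word>>1) & 0x1 = 1
lvl [2+:1] = (word>>2) & 0x1 = 0
rsvd [3+:1] = (word>>3) & 0x1 = 1
chan [4+:3] = (word>>4) & 0x7 = 2  ←
prio [7+:1] = (word>>7) & 0x1 = 1

2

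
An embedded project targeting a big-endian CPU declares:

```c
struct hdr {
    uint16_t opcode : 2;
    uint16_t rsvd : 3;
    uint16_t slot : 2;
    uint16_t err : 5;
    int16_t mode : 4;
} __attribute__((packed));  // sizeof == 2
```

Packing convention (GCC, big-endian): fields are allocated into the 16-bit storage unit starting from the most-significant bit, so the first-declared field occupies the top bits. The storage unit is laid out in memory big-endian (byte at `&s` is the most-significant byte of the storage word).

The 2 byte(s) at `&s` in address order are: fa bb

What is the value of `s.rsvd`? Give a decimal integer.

7

[0]=0xfa [1]=0xbb (big-endian) → word 0xfabb
opcode [14+:2] = (word>>14) & 0x3 = 3
rsvd [11+:3] = (word>>11) & 0x7 = 7  ←
slot [9+:2] = (word>>9) & 0x3 = 1
err [4+:5] = (word>>4) & 0x1f = 11
mode [0+:4] = (word>>0) & 0xf = 11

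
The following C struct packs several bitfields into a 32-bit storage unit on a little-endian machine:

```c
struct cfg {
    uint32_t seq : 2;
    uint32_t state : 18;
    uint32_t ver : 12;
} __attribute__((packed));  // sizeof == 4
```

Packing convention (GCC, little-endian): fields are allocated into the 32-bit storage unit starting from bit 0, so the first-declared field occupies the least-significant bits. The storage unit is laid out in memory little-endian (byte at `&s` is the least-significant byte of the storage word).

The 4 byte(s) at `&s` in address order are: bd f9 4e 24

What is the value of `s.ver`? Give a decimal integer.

580

[0]=0xbd [1]=0xf9 [2]=0x4e [3]=0x24 (little-endian) → word 0x244ef9bd
seq [0+:2] = (word>>0) & 0x3 = 1
state [2+:18] = (word>>2) & 0x3ffff = 245359
ver [20+:12] = (word>>20) & 0xfff = 580  ←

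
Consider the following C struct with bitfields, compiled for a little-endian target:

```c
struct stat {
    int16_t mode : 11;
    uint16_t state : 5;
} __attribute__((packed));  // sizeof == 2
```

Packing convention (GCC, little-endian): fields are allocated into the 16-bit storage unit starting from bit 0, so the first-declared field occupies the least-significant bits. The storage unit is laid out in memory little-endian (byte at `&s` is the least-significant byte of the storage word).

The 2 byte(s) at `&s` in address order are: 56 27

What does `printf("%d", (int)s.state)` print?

[0]=0x56 [1]=0x27 (little-endian) → word 0x2756
mode:11 @ bit 0 → (0x2756>>0)&0x7ff = 0x756
state:5 @ bit 11 → (0x2756>>11)&0x1f = 0x4  ←

4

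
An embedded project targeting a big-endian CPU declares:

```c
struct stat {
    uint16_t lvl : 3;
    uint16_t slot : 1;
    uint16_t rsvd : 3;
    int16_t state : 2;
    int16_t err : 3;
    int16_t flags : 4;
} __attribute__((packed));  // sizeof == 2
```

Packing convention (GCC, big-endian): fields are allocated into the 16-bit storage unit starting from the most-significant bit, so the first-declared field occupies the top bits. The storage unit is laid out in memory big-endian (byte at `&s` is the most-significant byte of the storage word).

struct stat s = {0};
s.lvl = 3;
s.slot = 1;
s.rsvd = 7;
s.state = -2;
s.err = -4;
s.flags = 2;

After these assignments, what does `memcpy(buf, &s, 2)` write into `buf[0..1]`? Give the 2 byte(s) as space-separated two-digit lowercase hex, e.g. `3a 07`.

lvl (3b) val=3 bits=0x3 at bit 13: 0x6000
slot (1b) val=1 bits=0x1 at bit 12: 0x7000
rsvd (3b) val=7 bits=0x7 at bit 9: 0x7e00
state (2b) val=-2 bits=0x2 at bit 7: 0x7f00
err (3b) val=-4 bits=0x4 at bit 4: 0x7f40
flags (4b) val=2 bits=0x2 at bit 0: 0x7f42
word = 0x7f42 → big-endian bytes:
  [0]=0x7f  [1]=0x42

7f 42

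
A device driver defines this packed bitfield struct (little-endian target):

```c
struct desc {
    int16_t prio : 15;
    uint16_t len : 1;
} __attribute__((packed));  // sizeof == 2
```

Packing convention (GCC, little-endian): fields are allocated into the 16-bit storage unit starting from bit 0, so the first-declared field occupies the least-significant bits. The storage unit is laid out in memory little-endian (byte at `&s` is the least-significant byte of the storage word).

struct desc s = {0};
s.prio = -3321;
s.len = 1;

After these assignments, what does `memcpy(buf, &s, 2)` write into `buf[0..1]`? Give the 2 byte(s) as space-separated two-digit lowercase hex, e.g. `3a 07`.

07 f3

prio:15 = -3321 → 0x7307 << 0 → word 0x7307
len:1 = 1 → 0x1 << 15 → word 0xf307
word = 0xf307 → little-endian bytes:
  [0]=0x07  [1]=0xf3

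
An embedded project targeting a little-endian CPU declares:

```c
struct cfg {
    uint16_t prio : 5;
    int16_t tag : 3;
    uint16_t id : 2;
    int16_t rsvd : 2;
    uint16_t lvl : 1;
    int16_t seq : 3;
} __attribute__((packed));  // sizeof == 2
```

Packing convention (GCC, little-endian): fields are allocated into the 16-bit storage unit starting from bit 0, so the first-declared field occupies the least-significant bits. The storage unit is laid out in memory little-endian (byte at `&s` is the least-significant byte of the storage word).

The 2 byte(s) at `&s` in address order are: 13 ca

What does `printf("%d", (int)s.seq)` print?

[0]=0x13 [1]=0xca (little-endian) → word 0xca13
prio [0+:5] = (word>>0) & 0x1f = 19
tag [5+:3] = (word>>5) & 0x7 = 0
id [8+:2] = (word>>8) & 0x3 = 2
rsvd [10+:2] = (word>>10) & 0x3 = 2
lvl [12+:1] = (word>>12) & 0x1 = 0
seq [13+:3] = (word>>13) & 0x7 = 6  ←
seq signed 3b, MSB=1: 6 - 8 = -2

-2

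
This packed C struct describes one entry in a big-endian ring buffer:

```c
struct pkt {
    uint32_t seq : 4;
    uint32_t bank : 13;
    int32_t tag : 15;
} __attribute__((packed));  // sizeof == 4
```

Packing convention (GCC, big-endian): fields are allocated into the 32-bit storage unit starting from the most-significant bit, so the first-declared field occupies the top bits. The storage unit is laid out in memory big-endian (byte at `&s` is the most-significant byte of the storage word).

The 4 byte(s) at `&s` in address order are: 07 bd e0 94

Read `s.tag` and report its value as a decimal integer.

[0]=0x07 [1]=0xbd [2]=0xe0 [3]=0x94 (big-endian) → word 0x07bde094
seq [28+:4] = (word>>28) & 0xf = 0
bank [15+:13] = (word>>15) & 0x1fff = 3963
tag [0+:15] = (word>>0) & 0x7fff = 24724  ←
tag signed 15b, MSB=1: 24724 - 32768 = -8044

-8044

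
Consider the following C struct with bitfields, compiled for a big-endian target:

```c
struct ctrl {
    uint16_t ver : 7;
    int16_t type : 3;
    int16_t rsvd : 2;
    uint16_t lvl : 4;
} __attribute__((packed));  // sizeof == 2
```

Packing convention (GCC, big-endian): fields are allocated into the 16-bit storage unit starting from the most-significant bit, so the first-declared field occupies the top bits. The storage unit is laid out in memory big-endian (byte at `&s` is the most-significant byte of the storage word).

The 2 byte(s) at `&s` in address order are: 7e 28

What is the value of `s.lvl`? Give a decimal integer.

[0]=0x7e [1]=0x28 (big-endian) → word 0x7e28
ver [9+:7] = (word>>9) & 0x7f = 63
type [6+:3] = (word>>6) & 0x7 = 0
rsvd [4+:2] = (word>>4) & 0x3 = 2
lvl [0+:4] = (word>>0) & 0xf = 8  ←

8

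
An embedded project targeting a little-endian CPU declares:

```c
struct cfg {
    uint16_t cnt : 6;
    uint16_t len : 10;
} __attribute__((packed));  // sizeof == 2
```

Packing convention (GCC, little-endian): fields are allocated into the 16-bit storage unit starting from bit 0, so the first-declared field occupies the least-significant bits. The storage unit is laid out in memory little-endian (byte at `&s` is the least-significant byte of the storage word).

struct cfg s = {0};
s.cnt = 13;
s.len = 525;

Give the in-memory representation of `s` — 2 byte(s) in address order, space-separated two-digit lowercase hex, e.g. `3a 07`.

cnt:6 = 13 → 0xd << 0 → word 0x000d
len:10 = 525 → 0x20d << 6 → word 0x834d
word = 0x834d → little-endian bytes:
  [0]=0x4d  [1]=0x83

4d 83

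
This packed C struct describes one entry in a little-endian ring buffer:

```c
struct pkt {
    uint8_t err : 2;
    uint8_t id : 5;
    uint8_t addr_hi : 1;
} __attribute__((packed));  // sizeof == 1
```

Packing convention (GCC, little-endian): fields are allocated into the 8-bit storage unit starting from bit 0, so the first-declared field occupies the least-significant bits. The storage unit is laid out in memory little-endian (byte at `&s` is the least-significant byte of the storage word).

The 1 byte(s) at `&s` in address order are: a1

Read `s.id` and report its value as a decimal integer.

[0]=0xa1 (little-endian) → word 0xa1
err:2 @ bit 0 → (0xa1>>0)&0x3 = 0x1
id:5 @ bit 2 → (0xa1>>2)&0x1f = 0x8  ←
addr_hi:1 @ bit 7 → (0xa1>>7)&0x1 = 0x1

8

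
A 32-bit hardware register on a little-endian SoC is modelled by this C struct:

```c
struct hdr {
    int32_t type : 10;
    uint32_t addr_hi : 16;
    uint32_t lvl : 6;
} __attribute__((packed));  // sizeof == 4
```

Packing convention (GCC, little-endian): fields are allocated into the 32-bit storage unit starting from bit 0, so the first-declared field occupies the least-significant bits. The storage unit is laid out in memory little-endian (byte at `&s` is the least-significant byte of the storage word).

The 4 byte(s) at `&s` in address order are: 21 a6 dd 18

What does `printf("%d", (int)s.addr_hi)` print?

[0]=0x21 [1]=0xa6 [2]=0xdd [3]=0x18 (little-endian) → word 0x18dda621
type [0+:10] = (word>>0) & 0x3ff = 545
addr_hi [10+:16] = (word>>10) & 0xffff = 14185  ←
lvl [26+:6] = (word>>26) & 0x3f = 6

14185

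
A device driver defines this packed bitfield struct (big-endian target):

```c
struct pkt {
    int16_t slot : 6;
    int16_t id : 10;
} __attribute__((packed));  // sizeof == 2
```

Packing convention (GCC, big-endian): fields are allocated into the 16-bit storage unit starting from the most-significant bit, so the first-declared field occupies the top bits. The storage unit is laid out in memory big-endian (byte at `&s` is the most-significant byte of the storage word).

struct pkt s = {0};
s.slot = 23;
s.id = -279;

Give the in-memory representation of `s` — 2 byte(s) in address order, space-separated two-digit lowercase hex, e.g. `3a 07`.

5e e9

slot:6 = 23 → 0x17 << 10 → word 0x5c00
id:10 = -279 → 0x2e9 << 0 → word 0x5ee9
word = 0x5ee9 → big-endian bytes:
  [0]=0x5e  [1]=0xe9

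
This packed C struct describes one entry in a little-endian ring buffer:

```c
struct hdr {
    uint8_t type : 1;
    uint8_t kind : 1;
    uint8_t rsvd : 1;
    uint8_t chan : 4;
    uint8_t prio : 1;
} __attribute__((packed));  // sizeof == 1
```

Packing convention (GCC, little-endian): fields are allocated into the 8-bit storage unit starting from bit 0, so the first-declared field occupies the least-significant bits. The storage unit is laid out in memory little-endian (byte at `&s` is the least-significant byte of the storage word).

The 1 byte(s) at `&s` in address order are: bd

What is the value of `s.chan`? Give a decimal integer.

[0]=0xbd (little-endian) → word 0xbd
type [0+:1] = (word>>0) & 0x1 = 1
kind [1+:1] = (word>>1) & 0x1 = 0
rsvd [2+:1] = (word>>2) & 0x1 = 1
chan [3+:4] = (word>>3) & 0xf = 7  ←
prio [7+:1] = (word>>7) & 0x1 = 1

7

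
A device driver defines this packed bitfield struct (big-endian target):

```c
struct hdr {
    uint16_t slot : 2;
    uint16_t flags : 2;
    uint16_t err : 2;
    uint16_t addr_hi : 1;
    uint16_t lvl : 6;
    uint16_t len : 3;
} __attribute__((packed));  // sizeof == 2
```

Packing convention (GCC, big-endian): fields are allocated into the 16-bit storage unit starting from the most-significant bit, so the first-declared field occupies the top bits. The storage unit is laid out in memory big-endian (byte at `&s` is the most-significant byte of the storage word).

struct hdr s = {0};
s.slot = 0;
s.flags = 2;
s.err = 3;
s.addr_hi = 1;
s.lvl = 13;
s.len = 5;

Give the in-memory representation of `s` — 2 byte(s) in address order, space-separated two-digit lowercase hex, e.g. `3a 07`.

2e 6d

slot:2 = 0 → 0x0 << 14 → word 0x0000
flags:2 = 2 → 0x2 << 12 → word 0x2000
err:2 = 3 → 0x3 << 10 → word 0x2c00
addr_hi:1 = 1 → 0x1 << 9 → word 0x2e00
lvl:6 = 13 → 0xd << 3 → word 0x2e68
len:3 = 5 → 0x5 << 0 → word 0x2e6d
word = 0x2e6d → big-endian bytes:
  [0]=0x2e  [1]=0x6d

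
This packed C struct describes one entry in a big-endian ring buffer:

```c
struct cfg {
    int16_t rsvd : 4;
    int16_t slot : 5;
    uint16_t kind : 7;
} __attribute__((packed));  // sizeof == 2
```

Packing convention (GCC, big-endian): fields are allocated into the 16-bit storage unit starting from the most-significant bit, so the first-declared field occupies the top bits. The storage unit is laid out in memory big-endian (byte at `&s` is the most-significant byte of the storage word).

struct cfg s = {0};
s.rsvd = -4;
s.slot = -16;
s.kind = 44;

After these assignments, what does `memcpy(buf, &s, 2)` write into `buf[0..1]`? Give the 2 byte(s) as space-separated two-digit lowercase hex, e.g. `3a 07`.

rsvd (4b) val=-4 bits=0xc at bit 12: 0xc000
slot (5b) val=-16 bits=0x10 at bit 7: 0xc800
kind (7b) val=44 bits=0x2c at bit 0: 0xc82c
word = 0xc82c → big-endian bytes:
  [0]=0xc8  [1]=0x2c

c8 2c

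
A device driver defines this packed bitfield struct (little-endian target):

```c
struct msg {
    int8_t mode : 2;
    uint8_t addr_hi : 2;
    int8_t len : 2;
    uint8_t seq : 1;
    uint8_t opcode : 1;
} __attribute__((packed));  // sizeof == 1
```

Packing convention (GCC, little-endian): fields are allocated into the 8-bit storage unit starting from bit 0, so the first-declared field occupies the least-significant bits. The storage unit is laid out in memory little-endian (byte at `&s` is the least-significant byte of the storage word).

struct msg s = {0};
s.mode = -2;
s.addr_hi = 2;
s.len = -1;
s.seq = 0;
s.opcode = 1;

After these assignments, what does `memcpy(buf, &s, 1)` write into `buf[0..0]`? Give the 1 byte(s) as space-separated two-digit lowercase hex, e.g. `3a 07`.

ba

mode (2b) val=-2 bits=0x2 at bit 0: 0x02
addr_hi (2b) val=2 bits=0x2 at bit 2: 0x0a
len (2b) val=-1 bits=0x3 at bit 4: 0x3a
seq (1b) val=0 bits=0x0 at bit 6: 0x3a
opcode (1b) val=1 bits=0x1 at bit 7: 0xba
word = 0xba → little-endian bytes:
  [0]=0xba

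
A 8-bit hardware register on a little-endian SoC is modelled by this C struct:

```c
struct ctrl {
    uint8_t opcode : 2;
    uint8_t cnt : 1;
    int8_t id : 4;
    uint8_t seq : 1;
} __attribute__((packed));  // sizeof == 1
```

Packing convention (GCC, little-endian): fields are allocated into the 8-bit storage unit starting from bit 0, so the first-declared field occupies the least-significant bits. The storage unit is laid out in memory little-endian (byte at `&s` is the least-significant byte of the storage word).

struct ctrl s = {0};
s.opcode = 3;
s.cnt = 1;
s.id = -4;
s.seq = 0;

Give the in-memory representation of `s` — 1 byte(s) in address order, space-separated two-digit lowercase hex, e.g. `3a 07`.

67

opcode:2 = 3 → 0x3 << 0 → word 0x03
cnt:1 = 1 → 0x1 << 2 → word 0x07
id:4 = -4 → 0xc << 3 → word 0x67
seq:1 = 0 → 0x0 << 7 → word 0x67
word = 0x67 → little-endian bytes:
  [0]=0x67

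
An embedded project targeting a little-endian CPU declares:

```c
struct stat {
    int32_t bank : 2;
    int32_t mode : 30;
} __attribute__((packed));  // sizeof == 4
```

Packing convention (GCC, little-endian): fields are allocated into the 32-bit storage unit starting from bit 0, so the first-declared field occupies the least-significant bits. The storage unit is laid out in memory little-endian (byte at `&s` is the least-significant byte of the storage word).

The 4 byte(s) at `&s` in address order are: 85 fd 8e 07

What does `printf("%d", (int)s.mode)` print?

[0]=0x85 [1]=0xfd [2]=0x8e [3]=0x07 (little-endian) → word 0x078efd85
bank:2 @ bit 0 → (0x078efd85>>0)&0x3 = 0x1
mode:30 @ bit 2 → (0x078efd85>>2)&0x3fffffff = 0x1e3bf61  ←
mode signed 30b, MSB=0: value = 31702881

31702881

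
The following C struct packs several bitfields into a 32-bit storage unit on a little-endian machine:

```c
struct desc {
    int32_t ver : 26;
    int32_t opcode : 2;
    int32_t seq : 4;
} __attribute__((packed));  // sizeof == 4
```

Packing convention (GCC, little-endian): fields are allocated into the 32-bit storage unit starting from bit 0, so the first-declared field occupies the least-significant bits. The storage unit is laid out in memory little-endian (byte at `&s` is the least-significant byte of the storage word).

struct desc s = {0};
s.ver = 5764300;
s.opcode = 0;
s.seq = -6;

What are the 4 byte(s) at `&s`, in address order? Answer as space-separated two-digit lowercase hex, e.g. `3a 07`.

[0+:26] ver=5764300 & 0x3ffffff = 0x57f4cc; word=0x0057f4cc
[26+:2] opcode=0 & 0x3 = 0x0; word=0x0057f4cc
[28+:4] seq=-6 & 0xf = 0xa; word=0xa057f4cc
word = 0xa057f4cc → little-endian bytes:
  [0]=0xcc  [1]=0xf4  [2]=0x57  [3]=0xa0

cc f4 57 a0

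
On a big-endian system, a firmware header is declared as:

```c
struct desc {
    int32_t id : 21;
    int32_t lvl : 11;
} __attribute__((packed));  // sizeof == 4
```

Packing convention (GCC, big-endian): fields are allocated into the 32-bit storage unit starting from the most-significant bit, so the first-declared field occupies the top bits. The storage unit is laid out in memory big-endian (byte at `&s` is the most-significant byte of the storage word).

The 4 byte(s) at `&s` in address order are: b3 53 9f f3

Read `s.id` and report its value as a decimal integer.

[0]=0xb3 [1]=0x53 [2]=0x9f [3]=0xf3 (big-endian) → word 0xb3539ff3
id:21 @ bit 11 → (0xb3539ff3>>11)&0x1fffff = 0x166a73  ←
lvl:11 @ bit 0 → (0xb3539ff3>>0)&0x7ff = 0x7f3
id signed 21b, MSB=1: 1469043 - 2097152 = -628109

-628109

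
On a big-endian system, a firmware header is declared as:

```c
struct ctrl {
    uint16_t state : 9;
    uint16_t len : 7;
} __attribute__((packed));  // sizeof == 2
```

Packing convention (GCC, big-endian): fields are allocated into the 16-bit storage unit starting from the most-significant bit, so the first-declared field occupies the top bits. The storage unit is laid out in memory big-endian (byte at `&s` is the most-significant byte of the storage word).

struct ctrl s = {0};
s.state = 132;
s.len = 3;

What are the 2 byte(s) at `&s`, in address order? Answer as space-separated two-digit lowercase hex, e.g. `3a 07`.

42 03

[7+:9] state=132 & 0x1ff = 0x84; word=0x4200
[0+:7] len=3 & 0x7f = 0x3; word=0x4203
word = 0x4203 → big-endian bytes:
  [0]=0x42  [1]=0x03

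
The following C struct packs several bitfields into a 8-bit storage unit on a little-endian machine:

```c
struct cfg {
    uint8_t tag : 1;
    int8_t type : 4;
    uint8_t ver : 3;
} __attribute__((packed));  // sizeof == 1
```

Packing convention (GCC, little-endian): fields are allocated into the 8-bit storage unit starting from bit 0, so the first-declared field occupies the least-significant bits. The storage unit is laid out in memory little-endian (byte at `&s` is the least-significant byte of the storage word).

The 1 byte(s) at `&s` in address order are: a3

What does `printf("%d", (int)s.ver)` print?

[0]=0xa3 (little-endian) → word 0xa3
tag [0+:1] = (word>>0) & 0x1 = 1
type [1+:4] = (word>>1) & 0xf = 1
ver [5+:3] = (word>>5) & 0x7 = 5  ←

5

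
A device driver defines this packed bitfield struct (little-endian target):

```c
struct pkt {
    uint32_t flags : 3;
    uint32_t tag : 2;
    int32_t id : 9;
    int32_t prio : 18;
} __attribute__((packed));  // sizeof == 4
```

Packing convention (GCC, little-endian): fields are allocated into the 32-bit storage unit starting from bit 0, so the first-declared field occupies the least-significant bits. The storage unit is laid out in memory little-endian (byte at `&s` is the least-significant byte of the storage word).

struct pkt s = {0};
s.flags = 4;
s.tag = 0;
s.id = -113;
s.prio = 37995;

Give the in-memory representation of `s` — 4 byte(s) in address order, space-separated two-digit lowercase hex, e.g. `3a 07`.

e4 f1 1a 25

[0+:3] flags=4 & 0x7 = 0x4; word=0x00000004
[3+:2] tag=0 & 0x3 = 0x0; word=0x00000004
[5+:9] id=-113 & 0x1ff = 0x18f; word=0x000031e4
[14+:18] prio=37995 & 0x3ffff = 0x946b; word=0x251af1e4
word = 0x251af1e4 → little-endian bytes:
  [0]=0xe4  [1]=0xf1  [2]=0x1a  [3]=0x25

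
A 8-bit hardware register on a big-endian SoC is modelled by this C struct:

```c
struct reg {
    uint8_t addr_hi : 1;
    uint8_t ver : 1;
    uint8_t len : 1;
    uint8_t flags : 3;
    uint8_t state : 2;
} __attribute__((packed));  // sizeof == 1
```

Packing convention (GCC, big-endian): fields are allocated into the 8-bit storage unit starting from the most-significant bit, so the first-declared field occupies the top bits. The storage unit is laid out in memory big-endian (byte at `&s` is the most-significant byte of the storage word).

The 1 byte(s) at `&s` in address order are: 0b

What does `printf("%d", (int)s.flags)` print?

2

[0]=0x0b (big-endian) → word 0x0b
addr_hi:1 @ bit 7 → (0x0b>>7)&0x1 = 0x0
ver:1 @ bit 6 → (0x0b>>6)&0x1 = 0x0
len:1 @ bit 5 → (0x0b>>5)&0x1 = 0x0
flags:3 @ bit 2 → (0x0b>>2)&0x7 = 0x2  ←
state:2 @ bit 0 → (0x0b>>0)&0x3 = 0x3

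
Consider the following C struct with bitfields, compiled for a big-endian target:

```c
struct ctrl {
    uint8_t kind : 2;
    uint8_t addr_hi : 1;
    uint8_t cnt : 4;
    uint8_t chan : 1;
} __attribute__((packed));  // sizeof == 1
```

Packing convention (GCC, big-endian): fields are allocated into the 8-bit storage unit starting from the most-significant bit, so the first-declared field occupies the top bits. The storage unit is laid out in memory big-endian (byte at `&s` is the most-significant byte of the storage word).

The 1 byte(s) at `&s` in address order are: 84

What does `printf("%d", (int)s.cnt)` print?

[0]=0x84 (big-endian) → word 0x84
kind:2 @ bit 6 → (0x84>>6)&0x3 = 0x2
addr_hi:1 @ bit 5 → (0x84>>5)&0x1 = 0x0
cnt:4 @ bit 1 → (0x84>>1)&0xf = 0x2  ←
chan:1 @ bit 0 → (0x84>>0)&0x1 = 0x0

2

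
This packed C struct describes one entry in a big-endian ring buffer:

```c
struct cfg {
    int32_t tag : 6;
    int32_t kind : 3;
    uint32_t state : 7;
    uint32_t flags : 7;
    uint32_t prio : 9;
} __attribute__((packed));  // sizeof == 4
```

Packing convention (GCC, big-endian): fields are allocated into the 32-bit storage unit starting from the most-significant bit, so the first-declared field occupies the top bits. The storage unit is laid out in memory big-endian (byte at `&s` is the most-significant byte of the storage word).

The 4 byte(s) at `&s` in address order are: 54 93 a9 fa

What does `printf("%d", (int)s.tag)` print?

21

[0]=0x54 [1]=0x93 [2]=0xa9 [3]=0xfa (big-endian) → word 0x5493a9fa
tag:6 @ bit 26 → (0x5493a9fa>>26)&0x3f = 0x15  ←
kind:3 @ bit 23 → (0x5493a9fa>>23)&0x7 = 0x1
state:7 @ bit 16 → (0x5493a9fa>>16)&0x7f = 0x13
flags:7 @ bit 9 → (0x5493a9fa>>9)&0x7f = 0x54
prio:9 @ bit 0 → (0x5493a9fa>>0)&0x1ff = 0x1fa
tag signed 6b, MSB=0: value = 21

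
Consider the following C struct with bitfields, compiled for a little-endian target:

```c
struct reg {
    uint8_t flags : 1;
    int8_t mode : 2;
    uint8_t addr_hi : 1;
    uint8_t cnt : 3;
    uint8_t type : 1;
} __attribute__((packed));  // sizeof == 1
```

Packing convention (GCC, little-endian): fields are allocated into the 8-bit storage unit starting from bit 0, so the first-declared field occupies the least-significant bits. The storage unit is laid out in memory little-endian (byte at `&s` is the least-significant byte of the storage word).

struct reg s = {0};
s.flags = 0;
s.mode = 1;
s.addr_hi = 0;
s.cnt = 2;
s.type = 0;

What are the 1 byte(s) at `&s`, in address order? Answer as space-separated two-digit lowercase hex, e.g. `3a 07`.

flags (1b) val=0 bits=0x0 at bit 0: 0x00
mode (2b) val=1 bits=0x1 at bit 1: 0x02
addr_hi (1b) val=0 bits=0x0 at bit 3: 0x02
cnt (3b) val=2 bits=0x2 at bit 4: 0x22
type (1b) val=0 bits=0x0 at bit 7: 0x22
word = 0x22 → little-endian bytes:
  [0]=0x22

22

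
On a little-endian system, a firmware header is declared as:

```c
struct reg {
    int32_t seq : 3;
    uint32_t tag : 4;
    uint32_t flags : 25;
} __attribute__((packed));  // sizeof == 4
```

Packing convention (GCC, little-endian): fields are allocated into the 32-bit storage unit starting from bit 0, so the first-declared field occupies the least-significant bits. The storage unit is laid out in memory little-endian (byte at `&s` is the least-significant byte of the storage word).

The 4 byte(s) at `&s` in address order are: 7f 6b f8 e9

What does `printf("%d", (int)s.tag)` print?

15

[0]=0x7f [1]=0x6b [2]=0xf8 [3]=0xe9 (little-endian) → word 0xe9f86b7f
seq:3 @ bit 0 → (0xe9f86b7f>>0)&0x7 = 0x7
tag:4 @ bit 3 → (0xe9f86b7f>>3)&0xf = 0xf  ←
flags:25 @ bit 7 → (0xe9f86b7f>>7)&0x1ffffff = 0x1d3f0d6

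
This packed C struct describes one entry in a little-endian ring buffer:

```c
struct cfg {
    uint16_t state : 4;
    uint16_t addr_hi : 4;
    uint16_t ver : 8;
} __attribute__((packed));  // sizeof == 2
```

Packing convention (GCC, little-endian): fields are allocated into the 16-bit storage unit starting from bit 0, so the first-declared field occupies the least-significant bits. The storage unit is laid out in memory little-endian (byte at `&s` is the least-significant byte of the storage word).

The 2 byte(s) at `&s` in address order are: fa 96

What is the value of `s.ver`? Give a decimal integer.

150

[0]=0xfa [1]=0x96 (little-endian) → word 0x96fa
state:4 @ bit 0 → (0x96fa>>0)&0xf = 0xa
addr_hi:4 @ bit 4 → (0x96fa>>4)&0xf = 0xf
ver:8 @ bit 8 → (0x96fa>>8)&0xff = 0x96  ←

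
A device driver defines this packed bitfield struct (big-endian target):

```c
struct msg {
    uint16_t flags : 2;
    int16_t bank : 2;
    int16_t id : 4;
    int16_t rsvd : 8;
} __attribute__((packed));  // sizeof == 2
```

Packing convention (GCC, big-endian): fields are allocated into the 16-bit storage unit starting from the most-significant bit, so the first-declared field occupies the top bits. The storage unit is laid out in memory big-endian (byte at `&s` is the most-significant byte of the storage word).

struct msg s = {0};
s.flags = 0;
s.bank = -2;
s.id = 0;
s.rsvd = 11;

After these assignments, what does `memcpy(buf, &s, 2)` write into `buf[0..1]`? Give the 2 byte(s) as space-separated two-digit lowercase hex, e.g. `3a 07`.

[14+:2] flags=0 & 0x3 = 0x0; word=0x0000
[12+:2] bank=-2 & 0x3 = 0x2; word=0x2000
[8+:4] id=0 & 0xf = 0x0; word=0x2000
[0+:8] rsvd=11 & 0xff = 0xb; word=0x200b
word = 0x200b → big-endian bytes:
  [0]=0x20  [1]=0x0b

20 0b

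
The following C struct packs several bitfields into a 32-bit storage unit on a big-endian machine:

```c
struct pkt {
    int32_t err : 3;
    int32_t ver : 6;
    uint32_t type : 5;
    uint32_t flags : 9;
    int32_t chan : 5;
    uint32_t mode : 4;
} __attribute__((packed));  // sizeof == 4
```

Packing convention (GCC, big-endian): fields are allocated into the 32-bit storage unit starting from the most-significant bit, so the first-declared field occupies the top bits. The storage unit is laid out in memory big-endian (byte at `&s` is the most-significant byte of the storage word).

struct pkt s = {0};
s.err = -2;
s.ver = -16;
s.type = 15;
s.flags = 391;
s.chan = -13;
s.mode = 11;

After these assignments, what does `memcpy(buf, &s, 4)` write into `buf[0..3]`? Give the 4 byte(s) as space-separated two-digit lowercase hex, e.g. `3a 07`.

d8 3f 0f 3b

[29+:3] err=-2 & 0x7 = 0x6; word=0xc0000000
[23+:6] ver=-16 & 0x3f = 0x30; word=0xd8000000
[18+:5] type=15 & 0x1f = 0xf; word=0xd83c0000
[9+:9] flags=391 & 0x1ff = 0x187; word=0xd83f0e00
[4+:5] chan=-13 & 0x1f = 0x13; word=0xd83f0f30
[0+:4] mode=11 & 0xf = 0xb; word=0xd83f0f3b
word = 0xd83f0f3b → big-endian bytes:
  [0]=0xd8  [1]=0x3f  [2]=0x0f  [3]=0x3b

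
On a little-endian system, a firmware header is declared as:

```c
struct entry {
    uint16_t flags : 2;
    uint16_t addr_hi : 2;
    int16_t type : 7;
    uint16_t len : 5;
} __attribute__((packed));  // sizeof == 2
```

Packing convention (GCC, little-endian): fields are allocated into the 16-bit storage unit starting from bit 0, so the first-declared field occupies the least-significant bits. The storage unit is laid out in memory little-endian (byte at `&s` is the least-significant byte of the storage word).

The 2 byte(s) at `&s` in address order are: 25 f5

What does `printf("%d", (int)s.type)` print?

[0]=0x25 [1]=0xf5 (little-endian) → word 0xf525
flags:2 @ bit 0 → (0xf525>>0)&0x3 = 0x1
addr_hi:2 @ bit 2 → (0xf525>>2)&0x3 = 0x1
type:7 @ bit 4 → (0xf525>>4)&0x7f = 0x52  ←
len:5 @ bit 11 → (0xf525>>11)&0x1f = 0x1e
type signed 7b, MSB=1: 82 - 128 = -46

-46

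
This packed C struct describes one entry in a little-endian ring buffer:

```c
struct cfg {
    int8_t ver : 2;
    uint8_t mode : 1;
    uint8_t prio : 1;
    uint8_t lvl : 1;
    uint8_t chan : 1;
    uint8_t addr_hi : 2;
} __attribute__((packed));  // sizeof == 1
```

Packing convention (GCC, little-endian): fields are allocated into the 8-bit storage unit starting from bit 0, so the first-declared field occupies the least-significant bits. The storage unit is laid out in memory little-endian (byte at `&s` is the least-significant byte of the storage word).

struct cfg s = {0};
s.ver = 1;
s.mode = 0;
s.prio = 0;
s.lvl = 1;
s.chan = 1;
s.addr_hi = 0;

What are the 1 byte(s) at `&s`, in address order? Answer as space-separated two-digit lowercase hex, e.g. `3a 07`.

31

[0+:2] ver=1 & 0x3 = 0x1; word=0x01
[2+:1] mode=0 & 0x1 = 0x0; word=0x01
[3+:1] prio=0 & 0x1 = 0x0; word=0x01
[4+:1] lvl=1 & 0x1 = 0x1; word=0x11
[5+:1] chan=1 & 0x1 = 0x1; word=0x31
[6+:2] addr_hi=0 & 0x3 = 0x0; word=0x31
word = 0x31 → little-endian bytes:
  [0]=0x31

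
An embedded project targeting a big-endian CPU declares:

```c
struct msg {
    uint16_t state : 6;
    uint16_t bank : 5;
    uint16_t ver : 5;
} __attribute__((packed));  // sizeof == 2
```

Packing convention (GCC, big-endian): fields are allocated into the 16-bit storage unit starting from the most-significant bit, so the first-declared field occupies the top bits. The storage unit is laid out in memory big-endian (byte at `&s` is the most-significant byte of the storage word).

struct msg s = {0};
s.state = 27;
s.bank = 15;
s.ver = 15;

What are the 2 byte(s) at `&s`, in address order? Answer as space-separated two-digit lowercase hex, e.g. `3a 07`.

[10+:6] state=27 & 0x3f = 0x1b; word=0x6c00
[5+:5] bank=15 & 0x1f = 0xf; word=0x6de0
[0+:5] ver=15 & 0x1f = 0xf; word=0x6def
word = 0x6def → big-endian bytes:
  [0]=0x6d  [1]=0xef

6d ef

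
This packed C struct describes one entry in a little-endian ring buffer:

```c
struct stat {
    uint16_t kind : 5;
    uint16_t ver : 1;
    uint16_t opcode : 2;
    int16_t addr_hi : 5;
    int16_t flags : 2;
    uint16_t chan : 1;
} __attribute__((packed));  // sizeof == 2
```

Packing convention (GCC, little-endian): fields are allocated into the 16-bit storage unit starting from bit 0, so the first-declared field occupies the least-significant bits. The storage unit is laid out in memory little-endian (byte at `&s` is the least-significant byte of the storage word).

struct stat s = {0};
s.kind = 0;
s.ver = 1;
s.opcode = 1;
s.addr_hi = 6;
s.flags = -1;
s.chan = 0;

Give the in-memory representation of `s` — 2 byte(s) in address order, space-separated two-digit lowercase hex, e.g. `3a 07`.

60 66

kind (5b) val=0 bits=0x0 at bit 0: 0x0000
ver (1b) val=1 bits=0x1 at bit 5: 0x0020
opcode (2b) val=1 bits=0x1 at bit 6: 0x0060
addr_hi (5b) val=6 bits=0x6 at bit 8: 0x0660
flags (2b) val=-1 bits=0x3 at bit 13: 0x6660
chan (1b) val=0 bits=0x0 at bit 15: 0x6660
word = 0x6660 → little-endian bytes:
  [0]=0x60  [1]=0x66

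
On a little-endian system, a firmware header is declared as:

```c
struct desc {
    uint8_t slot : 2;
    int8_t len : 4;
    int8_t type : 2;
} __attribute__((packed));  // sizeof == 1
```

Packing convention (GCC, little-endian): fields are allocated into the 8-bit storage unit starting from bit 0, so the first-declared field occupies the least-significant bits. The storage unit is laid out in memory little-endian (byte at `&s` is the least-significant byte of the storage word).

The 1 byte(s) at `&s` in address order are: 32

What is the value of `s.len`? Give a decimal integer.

[0]=0x32 (little-endian) → word 0x32
slot:2 @ bit 0 → (0x32>>0)&0x3 = 0x2
len:4 @ bit 2 → (0x32>>2)&0xf = 0xc  ←
type:2 @ bit 6 → (0x32>>6)&0x3 = 0x0
len signed 4b, MSB=1: 12 - 16 = -4

-4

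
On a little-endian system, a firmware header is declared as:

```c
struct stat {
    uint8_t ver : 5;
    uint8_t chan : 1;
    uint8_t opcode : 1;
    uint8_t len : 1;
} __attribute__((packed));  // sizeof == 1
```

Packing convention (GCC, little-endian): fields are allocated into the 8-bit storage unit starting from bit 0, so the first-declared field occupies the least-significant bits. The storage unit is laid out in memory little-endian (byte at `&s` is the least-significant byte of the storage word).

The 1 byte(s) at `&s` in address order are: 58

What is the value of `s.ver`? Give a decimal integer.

[0]=0x58 (little-endian) → word 0x58
ver:5 @ bit 0 → (0x58>>0)&0x1f = 0x18  ←
chan:1 @ bit 5 → (0x58>>5)&0x1 = 0x0
opcode:1 @ bit 6 → (0x58>>6)&0x1 = 0x1
len:1 @ bit 7 → (0x58>>7)&0x1 = 0x0

24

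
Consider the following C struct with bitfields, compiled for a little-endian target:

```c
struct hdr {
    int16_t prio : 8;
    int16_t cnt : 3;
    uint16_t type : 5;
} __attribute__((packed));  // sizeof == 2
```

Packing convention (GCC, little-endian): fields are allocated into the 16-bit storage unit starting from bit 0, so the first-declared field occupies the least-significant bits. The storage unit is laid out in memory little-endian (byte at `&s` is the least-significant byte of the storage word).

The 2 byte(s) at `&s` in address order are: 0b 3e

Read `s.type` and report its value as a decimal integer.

[0]=0x0b [1]=0x3e (little-endian) → word 0x3e0b
prio:8 @ bit 0 → (0x3e0b>>0)&0xff = 0xb
cnt:3 @ bit 8 → (0x3e0b>>8)&0x7 = 0x6
type:5 @ bit 11 → (0x3e0b>>11)&0x1f = 0x7  ←

7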